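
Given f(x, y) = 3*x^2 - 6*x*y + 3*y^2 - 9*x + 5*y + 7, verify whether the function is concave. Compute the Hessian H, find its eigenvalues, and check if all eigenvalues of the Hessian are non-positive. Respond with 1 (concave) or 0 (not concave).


The Hessian of f(x,y) = 3*x^2 - 6*x*y + 3*y^2 - 9*x + 5*y + 7 is:
H = [[6, -6], [-6, 6]]
Trace = 6 + 6 = 12
Determinant = 6*6 - (-6)^2 = 0
Discriminant = (12)^2 - 4*0 = 144.0
Eigenvalues: lambda_1 = 0.0, lambda_2 = 12.0
The function is not concave.

0


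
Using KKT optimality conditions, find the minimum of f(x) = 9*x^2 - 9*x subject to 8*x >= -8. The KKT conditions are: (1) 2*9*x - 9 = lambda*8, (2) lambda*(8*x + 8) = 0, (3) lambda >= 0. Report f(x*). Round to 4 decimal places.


Step 1: Try lambda = 0 (constraint inactive).
Stationarity: 2*9*x - 9 = 0
x* = 9/(2*9) = 0.5
Check constraint: 8*0.5 = 4.0 >= -8 -- satisfied.
Step 2: Compute optimal value.
f(x*) = 9*0.5^2 - 9*0.5 = -2.25


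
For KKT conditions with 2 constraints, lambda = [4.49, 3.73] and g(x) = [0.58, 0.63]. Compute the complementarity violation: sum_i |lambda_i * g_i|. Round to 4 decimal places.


KKT complementary slackness check:
lambda_1 * g_1 = 4.49 * 0.58 = 2.6042
lambda_2 * g_2 = 3.73 * 0.63 = 2.3499
Total violation = 2.6042 + 2.3499 = 4.9541


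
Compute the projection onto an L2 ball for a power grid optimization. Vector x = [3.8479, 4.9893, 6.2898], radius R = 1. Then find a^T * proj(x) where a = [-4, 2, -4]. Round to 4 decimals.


Step 1: Compute ||x|| (intermediates to 6 decimals).
||x|| = sqrt(3.8479^2 + 4.9893^2 + 6.2898^2) = 8.902867
Step 2: Project.
Since ||x|| > R, scale = R/||x|| = 1/8.902867 = 0.112323, proj(x) = scale * x
proj(x) = [0.432208, 0.560413, 0.706489]
Step 3: Dot product.
a^T * proj(x) = -4*0.432208 + 2*0.560413 - 4*0.706489 = -3.434


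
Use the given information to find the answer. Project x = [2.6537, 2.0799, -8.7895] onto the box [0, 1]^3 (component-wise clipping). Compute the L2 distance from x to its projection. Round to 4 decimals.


Project each component onto [0, 1].
clip(2.6537) = 1.0, clip(2.0799) = 1.0, clip(-8.7895) = 0.0
Projection = [1.0, 1.0, 0.0]
Squared diffs: [2.7347, 1.1662, 77.2553]
Distance = sqrt(81.1562) = 9.0087


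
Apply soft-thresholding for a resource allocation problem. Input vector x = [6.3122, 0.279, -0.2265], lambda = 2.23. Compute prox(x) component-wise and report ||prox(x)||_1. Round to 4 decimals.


Soft-thresholding with lambda = 2.23:
prox(6.3122) = sign(6.3122)*max(|6.3122| - 2.23, 0) = 4.0822
prox(0.279) = sign(0.279)*max(|0.279| - 2.23, 0) = 0.0
prox(-0.2265) = sign(-0.2265)*max(|-0.2265| - 2.23, 0) = 0.0
prox(x) = [4.0822, 0.0, 0.0]
||prox(x)||_1 = 4.0822 + 0.0 + 0.0 = 4.0822


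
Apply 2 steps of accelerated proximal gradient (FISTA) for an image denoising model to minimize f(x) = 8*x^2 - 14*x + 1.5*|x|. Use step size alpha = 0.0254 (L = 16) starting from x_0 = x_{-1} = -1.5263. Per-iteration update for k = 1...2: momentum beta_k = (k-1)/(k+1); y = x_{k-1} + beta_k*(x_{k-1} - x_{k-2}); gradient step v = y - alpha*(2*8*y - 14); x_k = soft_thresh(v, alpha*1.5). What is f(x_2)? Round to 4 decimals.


FISTA on f(x) = 8*x^2 - 14*x + 1.5*|x|
L = 16, alpha = 0.0254
Iteration 1: beta = 0.0, y = -1.5263 + 0.0*(-1.5263 + 1.5263) = -1.5263
  grad(y) = -38.4208, v = y - alpha*grad = -0.5504
  prox(v) = soft_thresh(-0.5504, 0.0381) = -0.5123
Iteration 2: beta = 0.3333, y = -0.5123 + 0.3333*(-0.5123 + 1.5263) = -0.1743
  grad(y) = -16.789, v = y - alpha*grad = 0.2521
  prox(v) = soft_thresh(0.2521, 0.0381) = 0.214
f(x_2) = 8*0.214^2 - 14*0.214 + 1.5*|0.214| = -2.3089


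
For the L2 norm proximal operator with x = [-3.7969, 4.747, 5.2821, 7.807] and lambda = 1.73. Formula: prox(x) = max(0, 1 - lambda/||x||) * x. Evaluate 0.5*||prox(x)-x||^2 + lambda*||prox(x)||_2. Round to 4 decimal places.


Step 1: Compute ||x||.
||x|| = 11.2161
Step 2: Compute scaling factor.
scale = max(0, 1 - 1.73/11.2161) = 0.8458
Step 3: prox(x) = [-3.2113, 4.0148, 4.4674, 6.6028]
||prox(x)|| = 9.4861
Step 4: Proximal objective.
0.5*||prox-x||^2 = 1.4965
lambda*||prox|| = 16.411
Total = 17.9074


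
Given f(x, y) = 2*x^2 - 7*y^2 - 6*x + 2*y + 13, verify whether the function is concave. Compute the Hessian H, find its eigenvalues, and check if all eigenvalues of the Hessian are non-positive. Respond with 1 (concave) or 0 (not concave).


The Hessian of f(x,y) = 2*x^2 - 7*y^2 - 6*x + 2*y + 13 is:
H = [[4, 0], [0, -14]]
Trace = 4 - 14 = -10
Determinant = 4*-14 - (0)^2 = -56
Discriminant = (-10)^2 - 4*-56 = 324.0
Eigenvalues: lambda_1 = -14.0, lambda_2 = 4.0
The function is not concave.

0


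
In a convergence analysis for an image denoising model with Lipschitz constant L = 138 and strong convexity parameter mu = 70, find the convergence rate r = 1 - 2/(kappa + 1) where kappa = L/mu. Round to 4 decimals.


Step 1: Compute the condition number.
kappa = L/mu = 138/70 = 1.9714
Step 2: Compute the convergence rate.
r = 1 - 2/(kappa + 1) = 1 - 2*mu/(L + mu) = (L - mu)/(L + mu) = 68/208 = 0.3269


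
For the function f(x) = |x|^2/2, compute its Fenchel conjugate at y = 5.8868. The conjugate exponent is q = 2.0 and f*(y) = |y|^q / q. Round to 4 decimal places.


The conjugate exponent q satisfies 1/p + 1/q = 1.
p = 2, so q = 2/(2 - 1) = 2.0
|y|^q = 5.8868^2.0 = 34.6544
f*(5.8868) = 34.6544 / 2.0 = 17.3272


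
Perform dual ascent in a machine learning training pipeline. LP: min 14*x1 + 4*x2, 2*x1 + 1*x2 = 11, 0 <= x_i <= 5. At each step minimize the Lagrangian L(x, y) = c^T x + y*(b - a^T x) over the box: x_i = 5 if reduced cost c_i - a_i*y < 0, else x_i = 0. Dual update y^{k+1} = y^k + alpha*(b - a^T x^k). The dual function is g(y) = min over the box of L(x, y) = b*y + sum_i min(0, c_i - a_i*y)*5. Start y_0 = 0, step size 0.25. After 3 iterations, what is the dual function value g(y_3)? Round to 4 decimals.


Dual ascent for LP: min 14*x1 + 4*x2, 2*x1 + 1*x2 = 11, 0 <= x_i <= 5
Step 1: y^k = 0.0, reduced costs: (14.0, 4.0)
  x^k = (0.0, 0.0), subgradient = b - a^T x = 11.0
  y^{k+1} = 0.0 + 0.25*11.0 = 2.75
Step 2: y^k = 2.75, reduced costs: (8.5, 1.25)
  x^k = (0.0, 0.0), subgradient = b - a^T x = 11.0
  y^{k+1} = 2.75 + 0.25*11.0 = 5.5
Step 3: y^k = 5.5, reduced costs: (3.0, -1.5)
  x^k = (0.0, 5.0), subgradient = b - a^T x = 6.0
  y^{k+1} = 5.5 + 0.25*6.0 = 7.0
Dual objective at y_3 = 7.0: reduced costs (0.0, -3.0), box minimizer x = (0.0, 5.0)
g(y_3) = b*y + (c1 - a1*y)*x1 + (c2 - a2*y)*x2 = 11*7.0 + 0.0*0.0 + (-3.0)*5.0 = 77.0 + 0.0 - 15.0 = 62.0


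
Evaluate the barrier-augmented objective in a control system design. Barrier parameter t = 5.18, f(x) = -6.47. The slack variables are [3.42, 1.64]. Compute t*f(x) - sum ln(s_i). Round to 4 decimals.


Step 1: Compute log-barrier.
ln values: [1.2296, 0.4947]
phi = -(1.2296 + 0.4947) = -1.7243
Step 2: Compute augmented objective.
t*f(x) = 5.18*-6.47 = -33.5146
Total = -33.5146 - 1.7243 = -35.2389


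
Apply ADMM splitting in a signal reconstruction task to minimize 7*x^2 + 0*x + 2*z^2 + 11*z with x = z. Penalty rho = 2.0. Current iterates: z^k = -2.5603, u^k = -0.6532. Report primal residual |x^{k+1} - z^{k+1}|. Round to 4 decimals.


ADMM iteration with rho = 2.0, z^k = -2.5603, u^k = -0.6532
Step 1: x-update.
Minimize 7*x^2 + 0*x + (2.0/2)*(x + 2.5603 - 0.6532)^2
FOC: (2*7 + 2.0)*x = 0 + 2.0*(-2.5603 + 0.6532)
x^{k+1} = -0.2384
Step 2: z-update.
Minimize 2*z^2 + 11*z + (2.0/2)*(-0.2384 - z - 0.6532)^2
FOC: (2*2 + 2.0)*z = -11 + 2.0*(-0.2384 - 0.6532)
z^{k+1} = -2.1305
Step 3: u-update.
u^{k+1} = -0.6532 - 0.2384 + 2.1305 = 1.2389
Step 4: Primal residual = |-0.2384 + 2.1305| = 1.8921


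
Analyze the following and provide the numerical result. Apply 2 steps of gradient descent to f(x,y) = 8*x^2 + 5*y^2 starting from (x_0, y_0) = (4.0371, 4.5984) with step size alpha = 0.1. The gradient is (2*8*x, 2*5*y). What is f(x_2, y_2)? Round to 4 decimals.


Gradient descent on f(x,y) = 8*x^2 + 5*y^2.
Starting point: (4.0371, 4.5984), alpha = 0.1
Step 1: grad_x = 2*8*4.0371 = 64.5936, grad_y = 2*5*4.5984 = 45.984
  x_1 = 4.0371 - 0.1*64.5936 = -2.4223
  y_1 = 4.5984 - 0.1*45.984 = 0.0
Step 2: grad_x = 2*8*-2.4223 = -38.7562, grad_y = 2*5*0.0 = 0.0
  x_2 = -2.4223 - 0.1*-38.7562 = 1.4534
  y_2 = 0.0 - 0.1*0.0 = 0.0
f(1.4534, 0.0) = 8*1.4534^2 + 5*0.0^2 = 16.8979


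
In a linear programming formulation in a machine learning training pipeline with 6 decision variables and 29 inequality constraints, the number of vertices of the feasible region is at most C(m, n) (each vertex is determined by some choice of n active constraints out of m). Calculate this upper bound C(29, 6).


Each vertex corresponds to some choice of n active constraints out of m, so the number of vertices is at most C(m, n) = m! / (n!(m-n)!).
m = 29, n = 6
Numerator: 29 * 28 * 27 * 26 * 25 * 24
Denominator: 6! = 720
C(29, 6) = 475020


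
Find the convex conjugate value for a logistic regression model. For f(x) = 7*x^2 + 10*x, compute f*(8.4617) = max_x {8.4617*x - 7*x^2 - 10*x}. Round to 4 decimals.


f*(y) = sup_x {y*x - a*x^2 - b*x} = sup_x {(y-b)*x - a*x^2}
FOC: (y - b) - 2a*x = 0 => x* = (y - b)/(2a)
x* = (8.4617 - 10)/(2*7) = -0.1099
f*(8.4617) = (y-b)^2/(4a) = (8.4617 - 10)^2/(4*7)
= 2.3664/28 = 0.0845


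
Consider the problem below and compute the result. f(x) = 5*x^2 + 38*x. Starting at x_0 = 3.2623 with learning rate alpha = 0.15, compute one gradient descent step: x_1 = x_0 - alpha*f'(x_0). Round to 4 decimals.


We compute the gradient at x_0 and apply the update.
f'(x) = 10*x + 38
f'(3.2623) = 10*3.2623 + 38 = 70.623
x_1 = 3.2623 - 0.15*70.623 = -7.3312


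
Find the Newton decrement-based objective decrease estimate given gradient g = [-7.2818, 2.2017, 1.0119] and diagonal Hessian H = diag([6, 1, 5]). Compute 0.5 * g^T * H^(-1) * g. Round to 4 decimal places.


Step 1: H is diagonal, so H^(-1) * g = [-1.2136, 2.2017, 0.2024].
Step 2: g^T H^(-1) g = sum_i g_i^2 / H_ii
  = (-7.2818)^2/6 + (2.2017)^2/1 + (1.0119)^2/5
  = 8.8374 + 4.8475 + 0.2048 = 13.8897
Step 3: Objective decrease = 0.5 * g^T H^(-1) g = 6.9449


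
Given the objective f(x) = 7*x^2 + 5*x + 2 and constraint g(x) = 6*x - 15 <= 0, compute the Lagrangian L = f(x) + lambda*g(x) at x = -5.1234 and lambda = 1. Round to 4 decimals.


Step 1: Evaluate f(x).
f(-5.1234) = 7*(-5.1234)^2 + 5*(-5.1234) + 2 = 160.1276
Step 2: Evaluate g(x).
g(-5.1234) = 6*-5.1234 - 15 = -45.7404
Step 3: Compute Lagrangian.
L = 160.1276 + 1*-45.7404 = 114.3872


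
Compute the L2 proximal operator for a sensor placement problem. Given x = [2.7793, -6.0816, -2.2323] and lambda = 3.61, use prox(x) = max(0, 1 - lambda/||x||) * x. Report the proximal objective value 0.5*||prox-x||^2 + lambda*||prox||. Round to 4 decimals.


Step 1: Compute ||x||.
||x|| = 7.0494
Step 2: Compute scaling factor.
scale = max(0, 1 - 3.61/7.0494) = 0.4879
Step 3: prox(x) = [1.356, -2.9672, -1.0891]
||prox(x)|| = 3.4394
Step 4: Proximal objective.
0.5*||prox-x||^2 = 6.5161
lambda*||prox|| = 12.4162
Total = 18.9322


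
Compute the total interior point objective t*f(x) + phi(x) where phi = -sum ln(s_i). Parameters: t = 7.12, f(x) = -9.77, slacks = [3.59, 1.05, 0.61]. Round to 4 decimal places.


Step 1: Compute log-barrier.
ln values: [1.2782, 0.0488, -0.4943]
phi = -(1.2782 + 0.0488 - 0.4943) = -0.8326
Step 2: Compute augmented objective.
t*f(x) = 7.12*-9.77 = -69.5624
Total = -69.5624 - 0.8326 = -70.395


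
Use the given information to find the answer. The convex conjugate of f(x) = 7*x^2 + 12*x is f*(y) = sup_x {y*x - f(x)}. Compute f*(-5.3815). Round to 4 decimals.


f*(y) = sup_x {y*x - a*x^2 - b*x} = sup_x {(y-b)*x - a*x^2}
FOC: (y - b) - 2a*x = 0 => x* = (y - b)/(2a)
x* = (-5.3815 - 12)/(2*7) = -1.2415
f*(-5.3815) = (y-b)^2/(4a) = (-5.3815 - 12)^2/(4*7)
= 302.1165/28 = 10.7899


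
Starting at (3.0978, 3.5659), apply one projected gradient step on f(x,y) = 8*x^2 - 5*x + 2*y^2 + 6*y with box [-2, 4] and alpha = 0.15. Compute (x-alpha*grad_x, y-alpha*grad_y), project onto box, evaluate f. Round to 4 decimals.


Step 1: Compute gradient at (3.0978, 3.5659).
grad_x = 2*8*3.0978 - 5 = 44.5648
grad_y = 2*2*3.5659 + 6 = 20.2636
Step 2: Gradient step.
x_raw = 3.0978 - 0.15*44.5648 = -3.5869
y_raw = 3.5659 - 0.15*20.2636 = 0.5264
Step 3: Project onto [-2, 4].
x_proj = clip(-3.5869) = -2.0
y_proj = clip(0.5264) = 0.5264
Step 4: Evaluate f.
f(-2.0, 0.5264) = 45.7123


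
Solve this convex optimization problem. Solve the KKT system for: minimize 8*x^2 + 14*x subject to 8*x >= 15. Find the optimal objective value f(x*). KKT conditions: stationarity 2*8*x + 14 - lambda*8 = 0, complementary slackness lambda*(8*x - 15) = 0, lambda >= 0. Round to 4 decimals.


Step 1: Try lambda = 0 (constraint inactive).
x_unc = -14/(2*8) = -0.875
Check: 8*-0.875 = -7.0 < 15 -- violated!
Step 2: Constraint must be active: 8*x = 15
x* = 15/8 = 1.875
lambda = (2*8*1.875 + 14)/8 = 5.5
Step 3: Compute optimal value.
f(x*) = 8*1.875^2 + 14*1.875 = 54.375


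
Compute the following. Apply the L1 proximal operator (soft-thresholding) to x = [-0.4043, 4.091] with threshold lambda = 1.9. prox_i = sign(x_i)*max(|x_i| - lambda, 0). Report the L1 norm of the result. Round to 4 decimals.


Soft-thresholding with lambda = 1.9:
prox(-0.4043) = sign(-0.4043)*max(|-0.4043| - 1.9, 0) = 0.0
prox(4.091) = sign(4.091)*max(|4.091| - 1.9, 0) = 2.191
prox(x) = [0.0, 2.191]
||prox(x)||_1 = 0.0 + 2.191 = 2.191


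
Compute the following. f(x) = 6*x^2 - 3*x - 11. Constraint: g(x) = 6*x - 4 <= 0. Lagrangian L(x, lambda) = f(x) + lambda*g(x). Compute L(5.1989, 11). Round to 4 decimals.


Step 1: Evaluate f(x).
f(5.1989) = 6*5.1989^2 - 3*5.1989 - 11 = 135.5747
Step 2: Evaluate g(x).
g(5.1989) = 6*5.1989 - 4 = 27.1934
Step 3: Compute Lagrangian.
L = 135.5747 + 11*27.1934 = 434.7021


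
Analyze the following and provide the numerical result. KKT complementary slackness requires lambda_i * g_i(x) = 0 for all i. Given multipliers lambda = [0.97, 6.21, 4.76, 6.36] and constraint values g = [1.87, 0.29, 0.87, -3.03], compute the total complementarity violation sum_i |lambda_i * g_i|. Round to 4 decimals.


KKT complementary slackness check:
lambda_1 * g_1 = 0.97 * 1.87 = 1.8139
lambda_2 * g_2 = 6.21 * 0.29 = 1.8009
lambda_3 * g_3 = 4.76 * 0.87 = 4.1412
lambda_4 * g_4 = 6.36 * -3.03 = -19.2708
Total violation = 1.8139 + 1.8009 + 4.1412 + 19.2708 = 27.0268


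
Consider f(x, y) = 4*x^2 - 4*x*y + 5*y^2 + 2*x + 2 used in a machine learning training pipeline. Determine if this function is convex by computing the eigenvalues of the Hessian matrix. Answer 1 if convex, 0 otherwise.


The Hessian of f(x,y) = 4*x^2 - 4*x*y + 5*y^2 + 2*x + 2 is:
H = [[8, -4], [-4, 10]]
Trace = 8 + 10 = 18
Determinant = 8*10 - (-4)^2 = 64
Discriminant = (18)^2 - 4*64 = 68.0
Eigenvalues: lambda_1 = 4.8769, lambda_2 = 13.1231
The function is convex.

1


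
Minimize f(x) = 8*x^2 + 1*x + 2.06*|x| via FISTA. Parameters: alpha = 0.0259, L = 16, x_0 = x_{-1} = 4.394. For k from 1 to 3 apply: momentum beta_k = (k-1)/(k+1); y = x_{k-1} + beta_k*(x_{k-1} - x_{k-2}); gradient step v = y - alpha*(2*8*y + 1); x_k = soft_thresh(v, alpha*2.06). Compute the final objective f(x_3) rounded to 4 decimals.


FISTA on f(x) = 8*x^2 + 1*x + 2.06*|x|
L = 16, alpha = 0.0259
Iteration 1: beta = 0.0, y = 4.394 + 0.0*(4.394 - 4.394) = 4.394
  grad(y) = 71.304, v = y - alpha*grad = 2.5472
  prox(v) = soft_thresh(2.5472, 0.0534) = 2.4939
Iteration 2: beta = 0.3333, y = 2.4939 + 0.3333*(2.4939 - 4.394) = 1.8605
  grad(y) = 30.7679, v = y - alpha*grad = 1.0636
  prox(v) = soft_thresh(1.0636, 0.0534) = 1.0103
Iteration 3: beta = 0.5, y = 1.0103 + 0.5*(1.0103 - 2.4939) = 0.2684
  grad(y) = 5.2951, v = y - alpha*grad = 0.1313
  prox(v) = soft_thresh(0.1313, 0.0534) = 0.0779
f(x_3) = 8*0.0779^2 + 1*0.0779 + 2.06*|0.0779| = 0.2871


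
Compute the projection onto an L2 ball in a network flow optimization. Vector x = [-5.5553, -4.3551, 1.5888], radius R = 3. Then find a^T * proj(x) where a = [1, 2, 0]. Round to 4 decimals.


Step 1: Compute ||x|| (intermediates to 6 decimals).
||x|| = sqrt((-5.5553)^2 + (-4.3551)^2 + 1.5888^2) = 7.235505
Step 2: Project.
Since ||x|| > R, scale = R/||x|| = 3/7.235505 = 0.414622, proj(x) = scale * x
proj(x) = [-2.30335, -1.80572, 0.658751]
Step 3: Dot product.
a^T * proj(x) = 1*(-2.30335) + 2*(-1.80572) + 0*0.658751 = -5.9148


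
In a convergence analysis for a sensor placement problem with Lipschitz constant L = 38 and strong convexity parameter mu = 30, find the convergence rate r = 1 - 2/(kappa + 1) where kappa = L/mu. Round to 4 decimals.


Step 1: Compute the condition number.
kappa = L/mu = 38/30 = 1.2667
Step 2: Compute the convergence rate.
r = 1 - 2/(kappa + 1) = 1 - 2*mu/(L + mu) = (L - mu)/(L + mu) = 8/68 = 0.1176


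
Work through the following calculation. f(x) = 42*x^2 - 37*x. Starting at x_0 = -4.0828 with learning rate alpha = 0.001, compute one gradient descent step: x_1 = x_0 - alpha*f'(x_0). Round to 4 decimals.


We compute the gradient at x_0 and apply the update.
f'(x) = 84*x - 37
f'(-4.0828) = 84*-4.0828 - 37 = -379.9552
x_1 = -4.0828 - 0.001*-379.9552 = -3.7028


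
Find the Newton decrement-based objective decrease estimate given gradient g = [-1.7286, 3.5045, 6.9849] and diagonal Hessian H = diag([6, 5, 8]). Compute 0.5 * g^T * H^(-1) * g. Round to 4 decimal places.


Step 1: H is diagonal, so H^(-1) * g = [-0.2881, 0.7009, 0.8731].
Step 2: g^T H^(-1) g = sum_i g_i^2 / H_ii
  = (-1.7286)^2/6 + (3.5045)^2/5 + (6.9849)^2/8
  = 0.498 + 2.4563 + 6.0986 = 9.0529
Step 3: Objective decrease = 0.5 * g^T H^(-1) g = 4.5265


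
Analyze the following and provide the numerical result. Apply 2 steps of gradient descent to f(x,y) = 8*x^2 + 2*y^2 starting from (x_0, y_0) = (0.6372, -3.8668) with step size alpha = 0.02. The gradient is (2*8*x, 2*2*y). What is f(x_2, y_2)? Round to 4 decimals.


Gradient descent on f(x,y) = 8*x^2 + 2*y^2.
Starting point: (0.6372, -3.8668), alpha = 0.02
Step 1: grad_x = 2*8*0.6372 = 10.1952, grad_y = 2*2*-3.8668 = -15.4672
  x_1 = 0.6372 - 0.02*10.1952 = 0.4333
  y_1 = -3.8668 - 0.02*-15.4672 = -3.5575
Step 2: grad_x = 2*8*0.4333 = 6.9327, grad_y = 2*2*-3.5575 = -14.2298
  x_2 = 0.4333 - 0.02*6.9327 = 0.2946
  y_2 = -3.5575 - 0.02*-14.2298 = -3.2729
f(0.2946, -3.2729) = 8*0.2946^2 + 2*(-3.2729)^2 = 22.1177


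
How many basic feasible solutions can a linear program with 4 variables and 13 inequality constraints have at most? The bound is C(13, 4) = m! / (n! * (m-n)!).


Each vertex corresponds to some choice of n active constraints out of m, so the number of vertices is at most C(m, n) = m! / (n!(m-n)!).
m = 13, n = 4
Numerator: 13 * 12 * 11 * 10
Denominator: 4! = 24
C(13, 4) = 715


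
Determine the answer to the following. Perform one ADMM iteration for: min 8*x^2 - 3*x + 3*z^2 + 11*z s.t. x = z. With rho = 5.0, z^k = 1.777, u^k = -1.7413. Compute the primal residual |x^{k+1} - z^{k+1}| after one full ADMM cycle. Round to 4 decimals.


ADMM iteration with rho = 5.0, z^k = 1.777, u^k = -1.7413
Step 1: x-update.
Minimize 8*x^2 - 3*x + (5.0/2)*(x - 1.777 - 1.7413)^2
FOC: (2*8 + 5.0)*x = 3 + 5.0*(1.777 + 1.7413)
x^{k+1} = 0.9805
Step 2: z-update.
Minimize 3*z^2 + 11*z + (5.0/2)*(0.9805 - z - 1.7413)^2
FOC: (2*3 + 5.0)*z = -11 + 5.0*(0.9805 - 1.7413)
z^{k+1} = -1.3458
Step 3: u-update.
u^{k+1} = -1.7413 + 0.9805 + 1.3458 = 0.585
Step 4: Primal residual = |0.9805 + 1.3458| = 2.3263


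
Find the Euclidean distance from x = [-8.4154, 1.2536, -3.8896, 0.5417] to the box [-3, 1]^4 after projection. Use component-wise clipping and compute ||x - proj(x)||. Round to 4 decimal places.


Project each component onto [-3, 1].
clip(-8.4154) = -3.0, clip(1.2536) = 1.0, clip(-3.8896) = -3.0, clip(0.5417) = 0.5417
Projection = [-3.0, 1.0, -3.0, 0.5417]
Squared diffs: [29.3266, 0.0643, 0.7914, 0.0]
Distance = sqrt(30.1823) = 5.4938


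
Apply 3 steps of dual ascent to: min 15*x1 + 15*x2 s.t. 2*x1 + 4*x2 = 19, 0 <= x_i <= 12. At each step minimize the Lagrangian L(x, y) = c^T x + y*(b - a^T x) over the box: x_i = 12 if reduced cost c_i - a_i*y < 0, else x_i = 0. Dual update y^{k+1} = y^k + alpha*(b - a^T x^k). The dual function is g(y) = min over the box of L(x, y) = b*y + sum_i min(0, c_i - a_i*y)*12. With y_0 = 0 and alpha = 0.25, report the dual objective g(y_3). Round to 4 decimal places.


Dual ascent for LP: min 15*x1 + 15*x2, 2*x1 + 4*x2 = 19, 0 <= x_i <= 12
Step 1: y^k = 0.0, reduced costs: (15.0, 15.0)
  x^k = (0.0, 0.0), subgradient = b - a^T x = 19.0
  y^{k+1} = 0.0 + 0.25*19.0 = 4.75
Step 2: y^k = 4.75, reduced costs: (5.5, -4.0)
  x^k = (0.0, 12.0), subgradient = b - a^T x = -29.0
  y^{k+1} = 4.75 + 0.25*-29.0 = -2.5
Step 3: y^k = -2.5, reduced costs: (20.0, 25.0)
  x^k = (0.0, 0.0), subgradient = b - a^T x = 19.0
  y^{k+1} = -2.5 + 0.25*19.0 = 2.25
Dual objective at y_3 = 2.25: reduced costs (10.5, 6.0), box minimizer x = (0.0, 0.0)
g(y_3) = b*y + (c1 - a1*y)*x1 + (c2 - a2*y)*x2 = 19*2.25 + 10.5*0.0 + 6.0*0.0 = 42.75 + 0.0 + 0.0 = 42.75


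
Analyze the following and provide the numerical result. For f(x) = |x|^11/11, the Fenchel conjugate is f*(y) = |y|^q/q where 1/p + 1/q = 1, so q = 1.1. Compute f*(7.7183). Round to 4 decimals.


The conjugate exponent q satisfies 1/p + 1/q = 1.
p = 11, so q = 11/(11 - 1) = 1.1
|y|^q = 7.7183^1.1 = 9.4683
f*(7.7183) = 9.4683 / 1.1 = 8.6076


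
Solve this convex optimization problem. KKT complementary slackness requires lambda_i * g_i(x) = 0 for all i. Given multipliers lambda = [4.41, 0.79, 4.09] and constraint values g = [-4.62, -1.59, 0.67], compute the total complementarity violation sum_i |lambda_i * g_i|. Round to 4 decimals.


KKT complementary slackness check:
lambda_1 * g_1 = 4.41 * -4.62 = -20.3742
lambda_2 * g_2 = 0.79 * -1.59 = -1.2561
lambda_3 * g_3 = 4.09 * 0.67 = 2.7403
Total violation = 20.3742 + 1.2561 + 2.7403 = 24.3706


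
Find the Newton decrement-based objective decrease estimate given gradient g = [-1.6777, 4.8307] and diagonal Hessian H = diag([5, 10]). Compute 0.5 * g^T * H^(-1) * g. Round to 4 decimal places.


Step 1: H is diagonal, so H^(-1) * g = [-0.3355, 0.4831].
Step 2: g^T H^(-1) g = sum_i g_i^2 / H_ii
  = (-1.6777)^2/5 + (4.8307)^2/10
  = 0.5629 + 2.3336 = 2.8965
Step 3: Objective decrease = 0.5 * g^T H^(-1) g = 1.4483


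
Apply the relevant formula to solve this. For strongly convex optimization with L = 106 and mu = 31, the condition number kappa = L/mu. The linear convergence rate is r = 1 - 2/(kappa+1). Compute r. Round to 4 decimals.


Step 1: Compute the condition number.
kappa = L/mu = 106/31 = 3.4194
Step 2: Compute the convergence rate.
r = 1 - 2/(kappa + 1) = 1 - 2*mu/(L + mu) = (L - mu)/(L + mu) = 75/137 = 0.5474


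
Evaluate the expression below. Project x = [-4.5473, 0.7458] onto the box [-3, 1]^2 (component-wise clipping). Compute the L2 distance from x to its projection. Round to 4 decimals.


Project each component onto [-3, 1].
clip(-4.5473) = -3.0, clip(0.7458) = 0.7458
Projection = [-3.0, 0.7458]
Squared diffs: [2.3941, 0.0]
Distance = sqrt(2.3941) = 1.5473


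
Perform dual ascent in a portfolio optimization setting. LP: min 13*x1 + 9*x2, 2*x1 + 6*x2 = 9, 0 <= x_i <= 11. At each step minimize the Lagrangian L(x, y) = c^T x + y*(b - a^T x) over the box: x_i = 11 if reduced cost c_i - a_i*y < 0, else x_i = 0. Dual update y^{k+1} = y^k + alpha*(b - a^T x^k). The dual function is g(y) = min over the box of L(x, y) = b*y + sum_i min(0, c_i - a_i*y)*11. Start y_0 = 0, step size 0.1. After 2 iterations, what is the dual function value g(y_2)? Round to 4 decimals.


Dual ascent for LP: min 13*x1 + 9*x2, 2*x1 + 6*x2 = 9, 0 <= x_i <= 11
Step 1: y^k = 0.0, reduced costs: (13.0, 9.0)
  x^k = (0.0, 0.0), subgradient = b - a^T x = 9.0
  y^{k+1} = 0.0 + 0.1*9.0 = 0.9
Step 2: y^k = 0.9, reduced costs: (11.2, 3.6)
  x^k = (0.0, 0.0), subgradient = b - a^T x = 9.0
  y^{k+1} = 0.9 + 0.1*9.0 = 1.8
Dual objective at y_2 = 1.8: reduced costs (9.4, -1.8), box minimizer x = (0.0, 11.0)
g(y_2) = b*y + (c1 - a1*y)*x1 + (c2 - a2*y)*x2 = 9*1.8 + 9.4*0.0 + (-1.8)*11.0 = 16.2 + 0.0 - 19.8 = -3.6


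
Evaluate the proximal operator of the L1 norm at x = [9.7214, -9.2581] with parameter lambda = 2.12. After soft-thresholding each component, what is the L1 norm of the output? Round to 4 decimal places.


Soft-thresholding with lambda = 2.12:
prox(9.7214) = sign(9.7214)*max(|9.7214| - 2.12, 0) = 7.6014
prox(-9.2581) = sign(-9.2581)*max(|-9.2581| - 2.12, 0) = -7.1381
prox(x) = [7.6014, -7.1381]
||prox(x)||_1 = 7.6014 + 7.1381 = 14.7395


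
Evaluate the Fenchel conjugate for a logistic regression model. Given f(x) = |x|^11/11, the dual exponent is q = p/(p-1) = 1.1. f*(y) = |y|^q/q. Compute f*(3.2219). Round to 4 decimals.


The conjugate exponent q satisfies 1/p + 1/q = 1.
p = 11, so q = 11/(11 - 1) = 1.1
|y|^q = 3.2219^1.1 = 3.6218
f*(3.2219) = 3.6218 / 1.1 = 3.2925


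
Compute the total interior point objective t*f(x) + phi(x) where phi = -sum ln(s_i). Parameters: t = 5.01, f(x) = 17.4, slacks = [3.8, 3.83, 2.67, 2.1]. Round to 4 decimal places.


Step 1: Compute log-barrier.
ln values: [1.335, 1.3429, 0.9821, 0.7419]
phi = -(1.335 + 1.3429 + 0.9821 + 0.7419) = -4.4019
Step 2: Compute augmented objective.
t*f(x) = 5.01*17.4 = 87.174
Total = 87.174 - 4.4019 = 82.7721


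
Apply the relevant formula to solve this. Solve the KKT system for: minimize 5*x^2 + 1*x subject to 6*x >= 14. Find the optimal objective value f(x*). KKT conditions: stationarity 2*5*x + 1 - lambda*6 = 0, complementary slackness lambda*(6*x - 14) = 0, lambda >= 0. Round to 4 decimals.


Step 1: Try lambda = 0 (constraint inactive).
x_unc = -1/(2*5) = -0.1
Check: 6*-0.1 = -0.6 < 14 -- violated!
Step 2: Constraint must be active: 6*x = 14
x* = 14/6 = 7/3 = 2.3333 (rounded; the exact value 7/3 is used below)
lambda = (2*5*(7/3) + 1)/6 = 4.0556
Step 3: Compute optimal value.
f(x*) = 5*(7/3)^2 + 1*(7/3) = 29.5556


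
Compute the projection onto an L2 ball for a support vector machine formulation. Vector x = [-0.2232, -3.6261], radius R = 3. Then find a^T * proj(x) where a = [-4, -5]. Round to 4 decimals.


Step 1: Compute ||x|| (intermediates to 6 decimals).
||x|| = sqrt((-0.2232)^2 + (-3.6261)^2) = 3.632963
Step 2: Project.
Since ||x|| > R, scale = R/||x|| = 3/3.632963 = 0.825772, proj(x) = scale * x
proj(x) = [-0.184312, -2.994332]
Step 3: Dot product.
a^T * proj(x) = -4*(-0.184312) - 5*(-2.994332) = 15.7089


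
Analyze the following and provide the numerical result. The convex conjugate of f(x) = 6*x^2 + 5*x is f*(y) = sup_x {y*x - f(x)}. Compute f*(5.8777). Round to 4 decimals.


f*(y) = sup_x {y*x - a*x^2 - b*x} = sup_x {(y-b)*x - a*x^2}
FOC: (y - b) - 2a*x = 0 => x* = (y - b)/(2a)
x* = (5.8777 - 5)/(2*6) = 0.0731
f*(5.8777) = (y-b)^2/(4a) = (5.8777 - 5)^2/(4*6)
= 0.7704/24 = 0.0321


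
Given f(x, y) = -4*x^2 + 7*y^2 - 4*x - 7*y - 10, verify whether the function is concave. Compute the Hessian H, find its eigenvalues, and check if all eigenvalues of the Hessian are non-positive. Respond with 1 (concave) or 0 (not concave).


The Hessian of f(x,y) = -4*x^2 + 7*y^2 - 4*x - 7*y - 10 is:
H = [[-8, 0], [0, 14]]
Trace = -8 + 14 = 6
Determinant = -8*14 - (0)^2 = -112
Discriminant = (6)^2 - 4*-112 = 484.0
Eigenvalues: lambda_1 = -8.0, lambda_2 = 14.0
The function is not concave.

0


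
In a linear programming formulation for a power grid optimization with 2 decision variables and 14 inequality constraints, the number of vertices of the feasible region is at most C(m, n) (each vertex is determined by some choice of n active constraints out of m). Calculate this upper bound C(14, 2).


Each vertex corresponds to some choice of n active constraints out of m, so the number of vertices is at most C(m, n) = m! / (n!(m-n)!).
m = 14, n = 2
Numerator: 14 * 13
Denominator: 2! = 2
C(14, 2) = 91


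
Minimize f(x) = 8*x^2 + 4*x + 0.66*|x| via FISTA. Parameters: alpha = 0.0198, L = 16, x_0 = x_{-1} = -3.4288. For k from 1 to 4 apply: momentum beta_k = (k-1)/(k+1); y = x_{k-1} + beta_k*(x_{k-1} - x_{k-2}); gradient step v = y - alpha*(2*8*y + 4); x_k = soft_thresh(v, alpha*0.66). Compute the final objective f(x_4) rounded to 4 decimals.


FISTA on f(x) = 8*x^2 + 4*x + 0.66*|x|
L = 16, alpha = 0.0198
Iteration 1: beta = 0.0, y = -3.4288 + 0.0*(-3.4288 + 3.4288) = -3.4288
  grad(y) = -50.8608, v = y - alpha*grad = -2.4218
  prox(v) = soft_thresh(-2.4218, 0.0131) = -2.4087
Iteration 2: beta = 0.3333, y = -2.4087 + 0.3333*(-2.4087 + 3.4288) = -2.0687
  grad(y) = -29.0984, v = y - alpha*grad = -1.4925
  prox(v) = soft_thresh(-1.4925, 0.0131) = -1.4794
Iteration 3: beta = 0.5, y = -1.4794 + 0.5*(-1.4794 + 2.4087) = -1.0148
  grad(y) = -12.2369, v = y - alpha*grad = -0.7725
  prox(v) = soft_thresh(-0.7725, 0.0131) = -0.7594
Iteration 4: beta = 0.6, y = -0.7594 + 0.6*(-0.7594 + 1.4794) = -0.3275
  grad(y) = -1.2393, v = y - alpha*grad = -0.3029
  prox(v) = soft_thresh(-0.3029, 0.0131) = -0.2899
f(x_4) = 8*(-0.2899)^2 + 4*(-0.2899) + 0.66*|-0.2899| = -0.296


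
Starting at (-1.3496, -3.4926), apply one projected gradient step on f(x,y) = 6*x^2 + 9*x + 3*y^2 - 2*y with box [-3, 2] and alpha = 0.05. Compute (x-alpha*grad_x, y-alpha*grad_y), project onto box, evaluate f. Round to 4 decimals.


Step 1: Compute gradient at (-1.3496, -3.4926).
grad_x = 2*6*-1.3496 + 9 = -7.1952
grad_y = 2*3*-3.4926 - 2 = -22.9556
Step 2: Gradient step.
x_raw = -1.3496 - 0.05*-7.1952 = -0.9898
y_raw = -3.4926 - 0.05*-22.9556 = -2.3448
Step 3: Project onto [-3, 2].
x_proj = clip(-0.9898) = -0.9898
y_proj = clip(-2.3448) = -2.3448
Step 4: Evaluate f.
f(-0.9898, -2.3448) = 18.1543


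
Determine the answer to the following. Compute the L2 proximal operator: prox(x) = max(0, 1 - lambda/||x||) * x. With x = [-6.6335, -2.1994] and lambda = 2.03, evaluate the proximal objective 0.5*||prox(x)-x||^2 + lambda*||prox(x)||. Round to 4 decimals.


Step 1: Compute ||x||.
||x|| = 6.9886
Step 2: Compute scaling factor.
scale = max(0, 1 - 2.03/6.9886) = 0.7095
Step 3: prox(x) = [-4.7066, -1.5605]
||prox(x)|| = 4.9586
Step 4: Proximal objective.
0.5*||prox-x||^2 = 2.0605
lambda*||prox|| = 10.066
Total = 12.1264


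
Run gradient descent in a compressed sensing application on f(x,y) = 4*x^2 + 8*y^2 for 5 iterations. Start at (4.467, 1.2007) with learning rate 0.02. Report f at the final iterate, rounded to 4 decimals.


Gradient descent on f(x,y) = 4*x^2 + 8*y^2.
Starting point: (4.467, 1.2007), alpha = 0.02
Step 1: grad_x = 2*4*4.467 = 35.736, grad_y = 2*8*1.2007 = 19.2112
  x_1 = 4.467 - 0.02*35.736 = 3.7523
  y_1 = 1.2007 - 0.02*19.2112 = 0.8165
Step 2: grad_x = 2*4*3.7523 = 30.0182, grad_y = 2*8*0.8165 = 13.0636
  x_2 = 3.7523 - 0.02*30.0182 = 3.1519
  y_2 = 0.8165 - 0.02*13.0636 = 0.5552
Step 3: grad_x = 2*4*3.1519 = 25.2153, grad_y = 2*8*0.5552 = 8.8833
  x_3 = 3.1519 - 0.02*25.2153 = 2.6476
  y_3 = 0.5552 - 0.02*8.8833 = 0.3775
Step 4: grad_x = 2*4*2.6476 = 21.1809, grad_y = 2*8*0.3775 = 6.0406
  x_4 = 2.6476 - 0.02*21.1809 = 2.224
  y_4 = 0.3775 - 0.02*6.0406 = 0.2567
Step 5: grad_x = 2*4*2.224 = 17.7919, grad_y = 2*8*0.2567 = 4.1076
  x_5 = 2.224 - 0.02*17.7919 = 1.8682
  y_5 = 0.2567 - 0.02*4.1076 = 0.1746
f(1.8682, 0.1746) = 4*1.8682^2 + 8*0.1746^2 = 14.2038


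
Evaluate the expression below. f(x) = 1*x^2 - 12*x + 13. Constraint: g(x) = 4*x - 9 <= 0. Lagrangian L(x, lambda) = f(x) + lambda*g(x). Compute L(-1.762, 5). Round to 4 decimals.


Step 1: Evaluate f(x).
f(-1.762) = 1*(-1.762)^2 - 12*(-1.762) + 13 = 37.2486
Step 2: Evaluate g(x).
g(-1.762) = 4*-1.762 - 9 = -16.048
Step 3: Compute Lagrangian.
L = 37.2486 + 5*-16.048 = -42.9914


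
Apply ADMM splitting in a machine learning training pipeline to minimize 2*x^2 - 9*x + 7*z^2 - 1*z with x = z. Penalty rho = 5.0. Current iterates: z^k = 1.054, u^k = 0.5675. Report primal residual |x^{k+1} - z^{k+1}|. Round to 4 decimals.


ADMM iteration with rho = 5.0, z^k = 1.054, u^k = 0.5675
Step 1: x-update.
Minimize 2*x^2 - 9*x + (5.0/2)*(x - 1.054 + 0.5675)^2
FOC: (2*2 + 5.0)*x = 9 + 5.0*(1.054 - 0.5675)
x^{k+1} = 1.2703
Step 2: z-update.
Minimize 7*z^2 - 1*z + (5.0/2)*(1.2703 - z + 0.5675)^2
FOC: (2*7 + 5.0)*z = 1 + 5.0*(1.2703 + 0.5675)
z^{k+1} = 0.5363
Step 3: u-update.
u^{k+1} = 0.5675 + 1.2703 - 0.5363 = 1.3015
Step 4: Primal residual = |1.2703 - 0.5363| = 0.734


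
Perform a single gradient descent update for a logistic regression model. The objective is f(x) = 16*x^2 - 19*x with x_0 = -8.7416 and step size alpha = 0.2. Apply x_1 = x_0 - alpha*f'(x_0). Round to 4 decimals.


We compute the gradient at x_0 and apply the update.
f'(x) = 32*x - 19
f'(-8.7416) = 32*-8.7416 - 19 = -298.7312
x_1 = -8.7416 - 0.2*-298.7312 = 51.0046


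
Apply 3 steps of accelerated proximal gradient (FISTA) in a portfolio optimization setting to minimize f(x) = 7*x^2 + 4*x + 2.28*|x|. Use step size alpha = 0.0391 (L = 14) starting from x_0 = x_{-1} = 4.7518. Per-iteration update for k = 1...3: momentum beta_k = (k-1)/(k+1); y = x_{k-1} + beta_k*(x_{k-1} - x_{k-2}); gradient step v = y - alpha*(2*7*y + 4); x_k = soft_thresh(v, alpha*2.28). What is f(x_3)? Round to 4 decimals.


FISTA on f(x) = 7*x^2 + 4*x + 2.28*|x|
L = 14, alpha = 0.0391
Iteration 1: beta = 0.0, y = 4.7518 + 0.0*(4.7518 - 4.7518) = 4.7518
  grad(y) = 70.5252, v = y - alpha*grad = 1.9943
  prox(v) = soft_thresh(1.9943, 0.0891) = 1.9051
Iteration 2: beta = 0.3333, y = 1.9051 + 0.3333*(1.9051 - 4.7518) = 0.9562
  grad(y) = 17.3871, v = y - alpha*grad = 0.2764
  prox(v) = soft_thresh(0.2764, 0.0891) = 0.1872
Iteration 3: beta = 0.5, y = 0.1872 + 0.5*(0.1872 - 1.9051) = -0.6717
  grad(y) = -5.4038, v = y - alpha*grad = -0.4604
  prox(v) = soft_thresh(-0.4604, 0.0891) = -0.3713
f(x_3) = 7*(-0.3713)^2 + 4*(-0.3713) + 2.28*|-0.3713| = 0.3263


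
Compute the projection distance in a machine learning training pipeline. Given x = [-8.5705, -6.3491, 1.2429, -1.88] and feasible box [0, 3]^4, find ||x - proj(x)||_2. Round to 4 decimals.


Project each component onto [0, 3].
clip(-8.5705) = 0.0, clip(-6.3491) = 0.0, clip(1.2429) = 1.2429, clip(-1.88) = 0.0
Projection = [0.0, 0.0, 1.2429, 0.0]
Squared diffs: [73.4535, 40.3111, 0.0, 3.5344]
Distance = sqrt(117.299) = 10.8305


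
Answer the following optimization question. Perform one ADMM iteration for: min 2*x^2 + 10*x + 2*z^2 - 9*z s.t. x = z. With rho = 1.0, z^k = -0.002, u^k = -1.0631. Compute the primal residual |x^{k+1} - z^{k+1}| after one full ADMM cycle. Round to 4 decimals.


ADMM iteration with rho = 1.0, z^k = -0.002, u^k = -1.0631
Step 1: x-update.
Minimize 2*x^2 + 10*x + (1.0/2)*(x + 0.002 - 1.0631)^2
FOC: (2*2 + 1.0)*x = -10 + 1.0*(-0.002 + 1.0631)
x^{k+1} = -1.7878
Step 2: z-update.
Minimize 2*z^2 - 9*z + (1.0/2)*(-1.7878 - z - 1.0631)^2
FOC: (2*2 + 1.0)*z = 9 + 1.0*(-1.7878 - 1.0631)
z^{k+1} = 1.2298
Step 3: u-update.
u^{k+1} = -1.0631 - 1.7878 - 1.2298 = -4.0807
Step 4: Primal residual = |-1.7878 - 1.2298| = 3.0176


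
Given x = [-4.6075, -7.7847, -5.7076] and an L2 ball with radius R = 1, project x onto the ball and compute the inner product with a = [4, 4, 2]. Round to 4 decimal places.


Step 1: Compute ||x|| (intermediates to 6 decimals).
||x|| = sqrt((-4.6075)^2 + (-7.7847)^2 + (-5.7076)^2) = 10.696135
Step 2: Project.
Since ||x|| > R, scale = R/||x|| = 1/10.696135 = 0.093492, proj(x) = scale * x
proj(x) = [-0.430764, -0.727807, -0.533615]
Step 3: Dot product.
a^T * proj(x) = 4*(-0.430764) + 4*(-0.727807) + 2*(-0.533615) = -5.7015


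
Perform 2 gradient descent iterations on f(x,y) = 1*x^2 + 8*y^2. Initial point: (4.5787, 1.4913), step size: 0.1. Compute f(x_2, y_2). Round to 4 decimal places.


Gradient descent on f(x,y) = 1*x^2 + 8*y^2.
Starting point: (4.5787, 1.4913), alpha = 0.1
Step 1: grad_x = 2*1*4.5787 = 9.1574, grad_y = 2*8*1.4913 = 23.8608
  x_1 = 4.5787 - 0.1*9.1574 = 3.663
  y_1 = 1.4913 - 0.1*23.8608 = -0.8948
Step 2: grad_x = 2*1*3.663 = 7.3259, grad_y = 2*8*-0.8948 = -14.3165
  x_2 = 3.663 - 0.1*7.3259 = 2.9304
  y_2 = -0.8948 - 0.1*-14.3165 = 0.5369
f(2.9304, 0.5369) = 1*2.9304^2 + 8*0.5369^2 = 10.8929


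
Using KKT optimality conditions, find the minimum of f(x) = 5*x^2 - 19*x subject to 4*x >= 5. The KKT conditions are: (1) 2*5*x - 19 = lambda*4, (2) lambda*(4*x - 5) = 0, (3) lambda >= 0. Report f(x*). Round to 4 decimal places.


Step 1: Try lambda = 0 (constraint inactive).
Stationarity: 2*5*x - 19 = 0
x* = 19/(2*5) = 1.9
Check constraint: 4*1.9 = 7.6 >= 5 -- satisfied.
Step 2: Compute optimal value.
f(x*) = 5*1.9^2 - 19*1.9 = -18.05


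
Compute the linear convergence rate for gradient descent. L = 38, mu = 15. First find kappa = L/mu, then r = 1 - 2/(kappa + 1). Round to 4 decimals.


Step 1: Compute the condition number.
kappa = L/mu = 38/15 = 2.5333
Step 2: Compute the convergence rate.
r = 1 - 2/(kappa + 1) = 1 - 2*mu/(L + mu) = (L - mu)/(L + mu) = 23/53 = 0.434


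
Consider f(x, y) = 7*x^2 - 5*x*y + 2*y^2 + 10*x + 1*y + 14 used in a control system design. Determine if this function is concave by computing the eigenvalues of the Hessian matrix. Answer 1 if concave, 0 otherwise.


The Hessian of f(x,y) = 7*x^2 - 5*x*y + 2*y^2 + 10*x + 1*y + 14 is:
H = [[14, -5], [-5, 4]]
Trace = 14 + 4 = 18
Determinant = 14*4 - (-5)^2 = 31
Discriminant = (18)^2 - 4*31 = 200.0
Eigenvalues: lambda_1 = 1.9289, lambda_2 = 16.0711
The function is not concave.

0


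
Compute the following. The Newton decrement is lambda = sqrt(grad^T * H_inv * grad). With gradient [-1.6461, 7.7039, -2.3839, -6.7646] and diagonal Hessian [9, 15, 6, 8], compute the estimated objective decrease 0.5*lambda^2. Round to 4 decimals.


Step 1: H is diagonal, so H^(-1) * g = [-0.1829, 0.5136, -0.3973, -0.8456].
Step 2: g^T H^(-1) g = sum_i g_i^2 / H_ii
  = (-1.6461)^2/9 + (7.7039)^2/15 + (-2.3839)^2/6 + (-6.7646)^2/8
  = 0.3011 + 3.9567 + 0.9472 + 5.72 = 10.9249
Step 3: Objective decrease = 0.5 * g^T H^(-1) g = 5.4624


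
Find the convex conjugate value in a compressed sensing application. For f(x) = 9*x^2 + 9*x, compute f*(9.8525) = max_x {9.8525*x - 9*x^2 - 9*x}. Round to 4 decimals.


f*(y) = sup_x {y*x - a*x^2 - b*x} = sup_x {(y-b)*x - a*x^2}
FOC: (y - b) - 2a*x = 0 => x* = (y - b)/(2a)
x* = (9.8525 - 9)/(2*9) = 0.0474
f*(9.8525) = (y-b)^2/(4a) = (9.8525 - 9)^2/(4*9)
= 0.7268/36 = 0.0202


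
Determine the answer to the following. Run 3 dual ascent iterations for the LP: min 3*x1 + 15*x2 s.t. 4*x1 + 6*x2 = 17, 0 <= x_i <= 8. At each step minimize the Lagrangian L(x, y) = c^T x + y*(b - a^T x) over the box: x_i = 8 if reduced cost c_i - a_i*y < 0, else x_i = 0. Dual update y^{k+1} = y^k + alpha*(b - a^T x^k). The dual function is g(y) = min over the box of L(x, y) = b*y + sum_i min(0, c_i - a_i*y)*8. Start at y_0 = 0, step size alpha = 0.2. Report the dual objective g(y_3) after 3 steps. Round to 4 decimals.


Dual ascent for LP: min 3*x1 + 15*x2, 4*x1 + 6*x2 = 17, 0 <= x_i <= 8
Step 1: y^k = 0.0, reduced costs: (3.0, 15.0)
  x^k = (0.0, 0.0), subgradient = b - a^T x = 17.0
  y^{k+1} = 0.0 + 0.2*17.0 = 3.4
Step 2: y^k = 3.4, reduced costs: (-10.6, -5.4)
  x^k = (8.0, 8.0), subgradient = b - a^T x = -63.0
  y^{k+1} = 3.4 + 0.2*-63.0 = -9.2
Step 3: y^k = -9.2, reduced costs: (39.8, 70.2)
  x^k = (0.0, 0.0), subgradient = b - a^T x = 17.0
  y^{k+1} = -9.2 + 0.2*17.0 = -5.8
Dual objective at y_3 = -5.8: reduced costs (26.2, 49.8), box minimizer x = (0.0, 0.0)
g(y_3) = b*y + (c1 - a1*y)*x1 + (c2 - a2*y)*x2 = 17*(-5.8) + 26.2*0.0 + 49.8*0.0 = -98.6 + 0.0 + 0.0 = -98.6


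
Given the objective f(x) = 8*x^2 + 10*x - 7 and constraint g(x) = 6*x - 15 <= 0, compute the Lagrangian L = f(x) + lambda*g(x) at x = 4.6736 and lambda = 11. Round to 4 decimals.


Step 1: Evaluate f(x).
f(4.6736) = 8*4.6736^2 + 10*4.6736 - 7 = 214.4763
Step 2: Evaluate g(x).
g(4.6736) = 6*4.6736 - 15 = 13.0416
Step 3: Compute Lagrangian.
L = 214.4763 + 11*13.0416 = 357.9339


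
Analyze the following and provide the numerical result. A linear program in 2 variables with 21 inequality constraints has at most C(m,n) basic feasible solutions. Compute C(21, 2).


Each vertex corresponds to some choice of n active constraints out of m, so the number of vertices is at most C(m, n) = m! / (n!(m-n)!).
m = 21, n = 2
Numerator: 21 * 20
Denominator: 2! = 2
C(21, 2) = 210
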